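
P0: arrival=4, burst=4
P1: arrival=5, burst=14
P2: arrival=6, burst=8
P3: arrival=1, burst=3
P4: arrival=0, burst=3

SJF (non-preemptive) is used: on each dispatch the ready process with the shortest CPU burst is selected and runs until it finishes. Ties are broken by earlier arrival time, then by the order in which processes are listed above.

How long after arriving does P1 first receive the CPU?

Gantt: | P4 0-3 | P3 3-6 | P0 6-10 | P2 10-18 | P1 18-32 |
Completion: P0=10  P1=32  P2=18  P3=6  P4=3
Turnaround (C−A): P0=6  P1=27  P2=12  P3=5  P4=3
Response(P1) = first start − arrival = 18 − 5 = 13

13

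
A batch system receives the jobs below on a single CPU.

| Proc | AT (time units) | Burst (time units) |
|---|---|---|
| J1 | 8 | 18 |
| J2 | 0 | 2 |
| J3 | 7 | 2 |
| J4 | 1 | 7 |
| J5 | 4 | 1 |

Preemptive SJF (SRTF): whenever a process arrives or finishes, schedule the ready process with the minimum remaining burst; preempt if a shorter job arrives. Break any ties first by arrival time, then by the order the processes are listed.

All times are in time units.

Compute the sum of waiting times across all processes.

Timeline: | J2 0-2 | J4 2-4 | J5 4-5 | J4 5-7 | J3 7-9 | J4 9-12 | J1 12-30 |
Completion: J1=30  J2=2  J3=9  J4=12  J5=5
Turnaround (C−A): J1=22  J2=2  J3=2  J4=11  J5=1
Waiting = turnaround − burst: J1=4, J2=0, J3=0, J4=4, J5=0
Total waiting = 4 + 0 + 0 + 4 + 0 = 8

8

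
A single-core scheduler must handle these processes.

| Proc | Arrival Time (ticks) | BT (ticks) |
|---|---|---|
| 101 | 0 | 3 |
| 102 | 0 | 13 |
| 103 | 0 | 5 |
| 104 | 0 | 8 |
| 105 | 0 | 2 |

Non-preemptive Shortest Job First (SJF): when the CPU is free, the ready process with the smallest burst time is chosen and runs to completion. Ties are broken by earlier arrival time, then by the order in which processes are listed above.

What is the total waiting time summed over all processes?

35

Timeline: | 105 0-2 | 101 2-5 | 103 5-10 | 104 10-18 | 102 18-31 |
Completion: 101=5  102=31  103=10  104=18  105=2
Turnaround (C−A): 101=5  102=31  103=10  104=18  105=2
Waiting = turnaround − burst: 101=2, 102=18, 103=5, 104=10, 105=0
Total waiting = 2 + 18 + 5 + 10 + 0 = 35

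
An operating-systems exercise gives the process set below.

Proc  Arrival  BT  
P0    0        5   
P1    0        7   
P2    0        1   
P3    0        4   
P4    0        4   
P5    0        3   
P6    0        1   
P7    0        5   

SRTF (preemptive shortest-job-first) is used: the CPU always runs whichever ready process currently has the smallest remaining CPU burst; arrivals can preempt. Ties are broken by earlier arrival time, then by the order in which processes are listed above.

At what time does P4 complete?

Schedule: | P2 0-1 | P6 1-2 | P5 2-5 | P3 5-9 | P4 9-13 | P0 13-18 | P7 18-23 | P1 23-30 |
Completion: P0=18  P1=30  P2=1  P3=9  P4=13  P5=5  P6=2  P7=23
Turnaround (C−A): P0=18  P1=30  P2=1  P3=9  P4=13  P5=5  P6=2  P7=23

13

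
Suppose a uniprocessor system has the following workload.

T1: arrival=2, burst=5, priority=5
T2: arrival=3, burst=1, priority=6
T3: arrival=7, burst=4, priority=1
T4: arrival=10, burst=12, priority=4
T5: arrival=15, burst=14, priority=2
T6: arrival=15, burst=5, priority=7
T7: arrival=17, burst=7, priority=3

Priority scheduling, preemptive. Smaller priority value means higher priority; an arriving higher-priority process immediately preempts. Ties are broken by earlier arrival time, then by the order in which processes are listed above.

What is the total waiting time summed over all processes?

Gantt: | idle 0-2 | T1 2-7 | T3 7-11 | T4 11-15 | T5 15-29 | T7 29-36 | T4 36-44 | T2 44-45 | T6 45-50 |
Completion: T1=7  T2=45  T3=11  T4=44  T5=29  T6=50  T7=36
Turnaround (C−A): T1=5  T2=42  T3=4  T4=34  T5=14  T6=35  T7=19
Waiting = turnaround − burst: T1=0, T2=41, T3=0, T4=22, T5=0, T6=30, T7=12
Total waiting = 0 + 41 + 0 + 22 + 0 + 30 + 12 = 105

105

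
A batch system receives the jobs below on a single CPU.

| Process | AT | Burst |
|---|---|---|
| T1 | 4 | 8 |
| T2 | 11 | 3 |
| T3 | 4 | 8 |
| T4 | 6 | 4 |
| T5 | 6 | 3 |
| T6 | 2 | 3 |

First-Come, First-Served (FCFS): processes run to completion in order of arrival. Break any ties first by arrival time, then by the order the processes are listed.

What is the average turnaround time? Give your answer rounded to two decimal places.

Schedule: | idle 0-2 | T6 2-5 | T1 5-13 | T3 13-21 | T4 21-25 | T5 25-28 | T2 28-31 |
Completion: T1=13  T2=31  T3=21  T4=25  T5=28  T6=5
Turnaround (C−A): T1=9  T2=20  T3=17  T4=19  T5=22  T6=3
Turnaround times: T1=9, T2=20, T3=17, T4=19, T5=22, T6=3
Average turnaround = (9+20+17+19+22+3) / 6 = 90/6 = 15.00

15.00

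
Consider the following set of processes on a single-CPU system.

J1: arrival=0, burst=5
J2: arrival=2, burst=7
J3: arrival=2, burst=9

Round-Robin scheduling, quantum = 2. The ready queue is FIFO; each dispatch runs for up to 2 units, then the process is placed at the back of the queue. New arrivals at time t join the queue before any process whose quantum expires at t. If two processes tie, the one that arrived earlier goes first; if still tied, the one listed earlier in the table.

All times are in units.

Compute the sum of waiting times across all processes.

Timeline: | J1 0-2 | J2 2-4 | J3 4-6 | J1 6-8 | J2 8-10 | J3 10-12 | J1 12-13 | J2 13-15 | J3 15-17 | J2 17-18 | J3 18-21 |
Completion: J1=13  J2=18  J3=21
Turnaround (C−A): J1=13  J2=16  J3=19
Waiting = turnaround − burst: J1=8, J2=9, J3=10
Total waiting = 8 + 9 + 10 = 27

27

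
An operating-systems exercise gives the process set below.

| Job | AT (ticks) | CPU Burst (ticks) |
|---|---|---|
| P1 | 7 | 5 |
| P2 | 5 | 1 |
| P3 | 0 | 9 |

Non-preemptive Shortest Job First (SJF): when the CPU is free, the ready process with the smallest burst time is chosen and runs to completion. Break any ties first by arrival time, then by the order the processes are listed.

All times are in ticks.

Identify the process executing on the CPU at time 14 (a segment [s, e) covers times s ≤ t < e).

Timeline: | P3 0-9 | P2 9-10 | P1 10-15 |
Completion: P1=15  P2=10  P3=9
Turnaround (C−A): P1=8  P2=5  P3=9

P1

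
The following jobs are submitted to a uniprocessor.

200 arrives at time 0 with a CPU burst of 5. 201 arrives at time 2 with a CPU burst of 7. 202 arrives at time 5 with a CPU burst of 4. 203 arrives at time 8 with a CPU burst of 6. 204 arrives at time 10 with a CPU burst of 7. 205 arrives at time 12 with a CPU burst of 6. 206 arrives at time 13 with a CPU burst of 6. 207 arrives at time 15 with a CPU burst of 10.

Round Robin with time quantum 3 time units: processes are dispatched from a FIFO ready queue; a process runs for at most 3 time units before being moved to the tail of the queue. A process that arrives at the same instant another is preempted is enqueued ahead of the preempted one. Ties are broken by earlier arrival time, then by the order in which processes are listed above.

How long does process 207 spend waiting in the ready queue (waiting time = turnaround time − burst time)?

26

Schedule: | 200 0-3 | 201 3-6 | 200 6-8 | 202 8-11 | 201 11-14 | 203 14-17 | 204 17-20 | 202 20-21 | 205 21-24 | 206 24-27 | 201 27-28 | 207 28-31 | 203 31-34 | 204 34-37 | 205 37-40 | 206 40-43 | 207 43-46 | 204 46-47 | 207 47-51 |
Completion: 200=8  201=28  202=21  203=34  204=47  205=40  206=43  207=51
Waiting(207) = turnaround − burst = 36 − 10 = 26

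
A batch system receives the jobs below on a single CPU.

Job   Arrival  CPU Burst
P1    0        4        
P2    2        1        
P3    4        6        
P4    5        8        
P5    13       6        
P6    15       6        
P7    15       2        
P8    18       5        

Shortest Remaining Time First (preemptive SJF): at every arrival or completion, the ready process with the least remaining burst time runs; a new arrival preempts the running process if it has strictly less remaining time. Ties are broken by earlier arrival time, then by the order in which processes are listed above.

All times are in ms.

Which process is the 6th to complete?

P8

Gantt: | P1 0-2 | P2 2-3 | P1 3-5 | P3 5-11 | P4 11-15 | P7 15-17 | P4 17-21 | P8 21-26 | P5 26-32 | P6 32-38 |
Completion: P1=5  P2=3  P3=11  P4=21  P5=32  P6=38  P7=17  P8=26
Finish order: P2 → P1 → P3 → P7 → P4 → P8 → P5 → P6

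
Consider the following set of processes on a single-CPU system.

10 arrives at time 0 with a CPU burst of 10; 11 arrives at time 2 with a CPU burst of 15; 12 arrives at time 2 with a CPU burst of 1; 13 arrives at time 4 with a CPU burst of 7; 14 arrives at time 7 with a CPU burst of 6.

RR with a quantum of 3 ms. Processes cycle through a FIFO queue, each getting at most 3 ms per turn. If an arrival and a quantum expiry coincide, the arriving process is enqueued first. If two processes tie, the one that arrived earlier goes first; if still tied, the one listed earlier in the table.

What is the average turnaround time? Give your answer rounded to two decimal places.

25.40

Timeline: | 10 0-3 | 11 3-6 | 12 6-7 | 10 7-10 | 13 10-13 | 11 13-16 | 14 16-19 | 10 19-22 | 13 22-25 | 11 25-28 | 14 28-31 | 10 31-32 | 13 32-33 | 11 33-39 |
Completion: 10=32  11=39  12=7  13=33  14=31
Turnaround times: 10=32, 11=37, 12=5, 13=29, 14=24
Average turnaround = (32+37+5+29+24) / 5 = 127/5 = 25.40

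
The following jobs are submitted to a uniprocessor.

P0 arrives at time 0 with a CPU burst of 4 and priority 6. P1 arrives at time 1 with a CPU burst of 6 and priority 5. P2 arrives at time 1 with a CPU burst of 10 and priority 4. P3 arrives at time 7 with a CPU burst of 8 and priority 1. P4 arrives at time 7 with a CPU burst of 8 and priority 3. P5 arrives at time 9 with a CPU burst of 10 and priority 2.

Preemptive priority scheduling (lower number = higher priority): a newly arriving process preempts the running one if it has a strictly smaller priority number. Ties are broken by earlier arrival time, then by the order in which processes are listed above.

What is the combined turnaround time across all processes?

174

Schedule: | P0 0-1 | P2 1-7 | P3 7-15 | P5 15-25 | P4 25-33 | P2 33-37 | P1 37-43 | P0 43-46 |
Completion: P0=46  P1=43  P2=37  P3=15  P4=33  P5=25
Turnaround (C−A): P0=46  P1=42  P2=36  P3=8  P4=26  P5=16
Turnaround = completion − arrival: P0=46, P1=42, P2=36, P3=8, P4=26, P5=16
Total turnaround = 46 + 42 + 36 + 8 + 26 + 16 = 174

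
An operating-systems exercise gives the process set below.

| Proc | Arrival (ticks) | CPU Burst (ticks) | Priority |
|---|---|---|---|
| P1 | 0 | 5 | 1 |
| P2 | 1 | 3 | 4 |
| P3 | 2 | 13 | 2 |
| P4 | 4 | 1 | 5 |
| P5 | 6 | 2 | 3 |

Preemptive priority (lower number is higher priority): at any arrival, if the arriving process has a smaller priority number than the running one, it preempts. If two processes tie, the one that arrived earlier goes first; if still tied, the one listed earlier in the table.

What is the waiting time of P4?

19

Schedule: | P1 0-5 | P3 5-18 | P5 18-20 | P2 20-23 | P4 23-24 |
Completion: P1=5  P2=23  P3=18  P4=24  P5=20
Turnaround (C−A): P1=5  P2=22  P3=16  P4=20  P5=14
Waiting(P4) = turnaround − burst = 20 − 1 = 19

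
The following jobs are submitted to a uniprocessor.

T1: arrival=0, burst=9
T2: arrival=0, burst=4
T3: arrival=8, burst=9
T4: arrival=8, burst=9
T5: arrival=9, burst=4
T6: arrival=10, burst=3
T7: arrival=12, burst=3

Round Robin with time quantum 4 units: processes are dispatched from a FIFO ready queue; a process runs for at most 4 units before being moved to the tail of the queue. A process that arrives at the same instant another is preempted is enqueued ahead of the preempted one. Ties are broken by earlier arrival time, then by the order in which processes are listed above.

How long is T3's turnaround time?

32

Schedule: | T1 0-4 | T2 4-8 | T1 8-12 | T3 12-16 | T4 16-20 | T5 20-24 | T6 24-27 | T7 27-30 | T1 30-31 | T3 31-35 | T4 35-39 | T3 39-40 | T4 40-41 |
Completion: T1=31  T2=8  T3=40  T4=41  T5=24  T6=27  T7=30
Turnaround(T3) = completion − arrival = 40 − 8 = 32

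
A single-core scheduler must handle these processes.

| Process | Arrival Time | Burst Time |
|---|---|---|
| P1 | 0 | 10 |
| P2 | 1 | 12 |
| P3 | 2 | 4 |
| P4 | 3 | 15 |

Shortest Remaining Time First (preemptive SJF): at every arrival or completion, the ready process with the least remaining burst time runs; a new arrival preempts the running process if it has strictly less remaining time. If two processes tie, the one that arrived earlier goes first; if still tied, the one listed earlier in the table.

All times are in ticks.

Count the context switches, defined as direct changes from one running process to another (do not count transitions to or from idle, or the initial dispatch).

4

Timeline: | P1 0-2 | P3 2-6 | P1 6-14 | P2 14-26 | P4 26-41 |
Completion: P1=14  P2=26  P3=6  P4=41
Turnaround (C−A): P1=14  P2=25  P3=4  P4=38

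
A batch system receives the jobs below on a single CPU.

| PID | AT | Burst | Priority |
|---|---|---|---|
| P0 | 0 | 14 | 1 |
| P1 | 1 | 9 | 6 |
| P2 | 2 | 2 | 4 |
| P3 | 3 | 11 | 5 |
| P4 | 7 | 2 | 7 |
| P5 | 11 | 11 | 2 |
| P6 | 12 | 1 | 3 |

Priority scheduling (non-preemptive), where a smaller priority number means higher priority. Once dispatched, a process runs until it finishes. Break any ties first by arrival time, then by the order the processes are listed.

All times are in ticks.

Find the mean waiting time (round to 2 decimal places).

Gantt: | P0 0-14 | P5 14-25 | P6 25-26 | P2 26-28 | P3 28-39 | P1 39-48 | P4 48-50 |
Completion: P0=14  P1=48  P2=28  P3=39  P4=50  P5=25  P6=26
Turnaround (C−A): P0=14  P1=47  P2=26  P3=36  P4=43  P5=14  P6=14
Waiting times: P0=0, P1=38, P2=24, P3=25, P4=41, P5=3, P6=13
Average waiting = (0+38+24+25+41+3+13) / 7 = 144/7 = 20.57

20.57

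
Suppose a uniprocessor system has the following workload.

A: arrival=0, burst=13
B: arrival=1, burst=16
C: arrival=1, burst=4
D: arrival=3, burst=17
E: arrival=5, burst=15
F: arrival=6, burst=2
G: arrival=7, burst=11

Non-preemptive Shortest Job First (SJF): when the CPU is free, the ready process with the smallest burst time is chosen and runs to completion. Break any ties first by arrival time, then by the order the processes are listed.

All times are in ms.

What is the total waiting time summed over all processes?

Gantt: | A 0-13 | F 13-15 | C 15-19 | G 19-30 | E 30-45 | B 45-61 | D 61-78 |
Completion: A=13  B=61  C=19  D=78  E=45  F=15  G=30
Turnaround (C−A): A=13  B=60  C=18  D=75  E=40  F=9  G=23
Waiting = turnaround − burst: A=0, B=44, C=14, D=58, E=25, F=7, G=12
Total waiting = 0 + 44 + 14 + 58 + 25 + 7 + 12 = 160

160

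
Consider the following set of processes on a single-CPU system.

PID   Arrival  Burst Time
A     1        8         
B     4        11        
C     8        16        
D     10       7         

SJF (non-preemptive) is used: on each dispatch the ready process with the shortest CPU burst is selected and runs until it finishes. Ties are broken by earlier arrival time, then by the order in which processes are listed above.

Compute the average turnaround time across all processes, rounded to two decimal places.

19.00

Schedule: | idle 0-1 | A 1-9 | B 9-20 | D 20-27 | C 27-43 |
Completion: A=9  B=20  C=43  D=27
Turnaround times: A=8, B=16, C=35, D=17
Average turnaround = (8+16+35+17) / 4 = 76/4 = 19.00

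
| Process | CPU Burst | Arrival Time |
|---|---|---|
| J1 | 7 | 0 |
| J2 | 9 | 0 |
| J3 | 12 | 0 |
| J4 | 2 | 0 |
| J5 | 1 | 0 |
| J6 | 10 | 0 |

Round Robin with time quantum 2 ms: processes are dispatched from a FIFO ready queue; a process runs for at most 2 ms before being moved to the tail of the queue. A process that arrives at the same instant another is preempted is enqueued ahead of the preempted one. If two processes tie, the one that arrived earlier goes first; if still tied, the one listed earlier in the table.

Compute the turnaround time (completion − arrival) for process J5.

Timeline: | J1 0-2 | J2 2-4 | J3 4-6 | J4 6-8 | J5 8-9 | J6 9-11 | J1 11-13 | J2 13-15 | J3 15-17 | J6 17-19 | J1 19-21 | J2 21-23 | J3 23-25 | J6 25-27 | J1 27-28 | J2 28-30 | J3 30-32 | J6 32-34 | J2 34-35 | J3 35-37 | J6 37-39 | J3 39-41 |
Completion: J1=28  J2=35  J3=41  J4=8  J5=9  J6=39
Turnaround(J5) = completion − arrival = 9 − 0 = 9

9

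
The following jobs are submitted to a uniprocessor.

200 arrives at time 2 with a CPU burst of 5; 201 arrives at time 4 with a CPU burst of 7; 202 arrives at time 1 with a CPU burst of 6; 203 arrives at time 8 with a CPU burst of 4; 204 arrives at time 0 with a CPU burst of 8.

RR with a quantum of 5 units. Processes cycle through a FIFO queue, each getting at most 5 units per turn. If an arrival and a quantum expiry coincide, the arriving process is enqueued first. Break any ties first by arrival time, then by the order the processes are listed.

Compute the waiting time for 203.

Schedule: | 204 0-5 | 202 5-10 | 200 10-15 | 201 15-20 | 204 20-23 | 203 23-27 | 202 27-28 | 201 28-30 |
Completion: 200=15  201=30  202=28  203=27  204=23
Turnaround (C−A): 200=13  201=26  202=27  203=19  204=23
Waiting(203) = turnaround − burst = 19 − 4 = 15

15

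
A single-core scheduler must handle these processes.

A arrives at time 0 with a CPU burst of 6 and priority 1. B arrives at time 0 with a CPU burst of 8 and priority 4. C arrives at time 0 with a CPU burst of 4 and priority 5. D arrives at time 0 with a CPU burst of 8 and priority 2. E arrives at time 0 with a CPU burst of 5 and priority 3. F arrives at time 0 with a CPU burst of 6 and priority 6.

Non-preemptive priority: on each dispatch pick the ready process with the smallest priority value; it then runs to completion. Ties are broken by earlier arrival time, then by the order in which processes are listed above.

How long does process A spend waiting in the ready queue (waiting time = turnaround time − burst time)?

0

Timeline: | A 0-6 | D 6-14 | E 14-19 | B 19-27 | C 27-31 | F 31-37 |
Completion: A=6  B=27  C=31  D=14  E=19  F=37
Waiting(A) = turnaround − burst = 6 − 6 = 0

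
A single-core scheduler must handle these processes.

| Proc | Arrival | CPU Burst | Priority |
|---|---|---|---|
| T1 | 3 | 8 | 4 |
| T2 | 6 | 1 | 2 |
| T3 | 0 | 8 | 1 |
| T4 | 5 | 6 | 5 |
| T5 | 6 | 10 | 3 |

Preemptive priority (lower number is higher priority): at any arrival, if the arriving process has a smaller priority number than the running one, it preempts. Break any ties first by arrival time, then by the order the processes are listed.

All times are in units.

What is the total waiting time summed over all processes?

Schedule: | T3 0-8 | T2 8-9 | T5 9-19 | T1 19-27 | T4 27-33 |
Completion: T1=27  T2=9  T3=8  T4=33  T5=19
Turnaround (C−A): T1=24  T2=3  T3=8  T4=28  T5=13
Waiting = turnaround − burst: T1=16, T2=2, T3=0, T4=22, T5=3
Total waiting = 16 + 2 + 0 + 22 + 3 = 43

43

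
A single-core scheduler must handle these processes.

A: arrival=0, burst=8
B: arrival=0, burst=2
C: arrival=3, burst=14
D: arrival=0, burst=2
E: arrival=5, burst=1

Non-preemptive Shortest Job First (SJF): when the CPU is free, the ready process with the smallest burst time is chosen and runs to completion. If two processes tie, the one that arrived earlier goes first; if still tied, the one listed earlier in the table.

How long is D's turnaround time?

4

Gantt: | B 0-2 | D 2-4 | A 4-12 | E 12-13 | C 13-27 |
Completion: A=12  B=2  C=27  D=4  E=13
Turnaround (C−A): A=12  B=2  C=24  D=4  E=8
Turnaround(D) = completion − arrival = 4 − 0 = 4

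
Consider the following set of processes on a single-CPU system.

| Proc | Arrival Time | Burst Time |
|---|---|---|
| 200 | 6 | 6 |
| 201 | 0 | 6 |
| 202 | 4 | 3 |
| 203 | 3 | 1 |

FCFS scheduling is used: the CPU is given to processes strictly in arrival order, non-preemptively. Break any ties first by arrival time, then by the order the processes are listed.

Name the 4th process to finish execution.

200

Gantt: | 201 0-6 | 203 6-7 | 202 7-10 | 200 10-16 |
Completion: 200=16  201=6  202=10  203=7
Turnaround (C−A): 200=10  201=6  202=6  203=4
Finish order: 201 → 203 → 202 → 200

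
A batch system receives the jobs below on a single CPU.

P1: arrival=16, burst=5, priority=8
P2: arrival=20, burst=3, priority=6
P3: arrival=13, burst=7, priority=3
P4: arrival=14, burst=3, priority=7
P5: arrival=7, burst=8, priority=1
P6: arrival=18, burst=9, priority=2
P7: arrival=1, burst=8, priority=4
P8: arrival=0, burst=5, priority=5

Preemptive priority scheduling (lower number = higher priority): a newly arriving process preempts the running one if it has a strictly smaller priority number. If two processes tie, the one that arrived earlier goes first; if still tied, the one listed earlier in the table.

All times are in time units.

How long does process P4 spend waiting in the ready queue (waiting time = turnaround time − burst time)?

26

Schedule: | P8 0-1 | P7 1-7 | P5 7-15 | P3 15-18 | P6 18-27 | P3 27-31 | P7 31-33 | P8 33-37 | P2 37-40 | P4 40-43 | P1 43-48 |
Completion: P1=48  P2=40  P3=31  P4=43  P5=15  P6=27  P7=33  P8=37
Waiting(P4) = turnaround − burst = 29 − 3 = 26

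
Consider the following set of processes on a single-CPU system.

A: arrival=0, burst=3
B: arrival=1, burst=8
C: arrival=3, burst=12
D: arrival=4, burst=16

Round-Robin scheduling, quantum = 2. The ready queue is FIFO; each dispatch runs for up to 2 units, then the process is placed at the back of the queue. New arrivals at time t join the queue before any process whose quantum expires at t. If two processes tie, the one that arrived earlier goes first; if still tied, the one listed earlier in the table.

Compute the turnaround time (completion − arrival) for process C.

Timeline: | A 0-2 | B 2-4 | A 4-5 | C 5-7 | D 7-9 | B 9-11 | C 11-13 | D 13-15 | B 15-17 | C 17-19 | D 19-21 | B 21-23 | C 23-25 | D 25-27 | C 27-29 | D 29-31 | C 31-33 | D 33-39 |
Completion: A=5  B=23  C=33  D=39
Turnaround(C) = completion − arrival = 33 − 3 = 30

30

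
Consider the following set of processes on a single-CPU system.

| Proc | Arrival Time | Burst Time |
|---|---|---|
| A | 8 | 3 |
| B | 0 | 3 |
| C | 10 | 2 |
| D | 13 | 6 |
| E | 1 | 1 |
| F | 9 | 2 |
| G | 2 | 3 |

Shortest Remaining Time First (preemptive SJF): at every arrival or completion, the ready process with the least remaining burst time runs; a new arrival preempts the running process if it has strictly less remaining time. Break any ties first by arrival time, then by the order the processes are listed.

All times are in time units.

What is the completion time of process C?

15

Schedule: | B 0-1 | E 1-2 | B 2-4 | G 4-7 | idle 7-8 | A 8-11 | F 11-13 | C 13-15 | D 15-21 |
Completion: A=11  B=4  C=15  D=21  E=2  F=13  G=7
Turnaround (C−A): A=3  B=4  C=5  D=8  E=1  F=4  G=5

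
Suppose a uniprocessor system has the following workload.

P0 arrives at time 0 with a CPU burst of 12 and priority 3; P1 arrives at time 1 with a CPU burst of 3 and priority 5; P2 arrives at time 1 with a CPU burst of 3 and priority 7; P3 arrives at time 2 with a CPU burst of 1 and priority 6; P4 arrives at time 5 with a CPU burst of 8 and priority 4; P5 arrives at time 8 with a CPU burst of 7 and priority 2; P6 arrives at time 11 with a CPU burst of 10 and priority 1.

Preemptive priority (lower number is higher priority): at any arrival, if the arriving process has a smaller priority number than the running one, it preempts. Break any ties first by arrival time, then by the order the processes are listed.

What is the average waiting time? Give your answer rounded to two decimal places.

Schedule: | P0 0-8 | P5 8-11 | P6 11-21 | P5 21-25 | P0 25-29 | P4 29-37 | P1 37-40 | P3 40-41 | P2 41-44 |
Completion: P0=29  P1=40  P2=44  P3=41  P4=37  P5=25  P6=21
Turnaround (C−A): P0=29  P1=39  P2=43  P3=39  P4=32  P5=17  P6=10
Waiting times: P0=17, P1=36, P2=40, P3=38, P4=24, P5=10, P6=0
Average waiting = (17+36+40+38+24+10+0) / 7 = 165/7 = 23.57

23.57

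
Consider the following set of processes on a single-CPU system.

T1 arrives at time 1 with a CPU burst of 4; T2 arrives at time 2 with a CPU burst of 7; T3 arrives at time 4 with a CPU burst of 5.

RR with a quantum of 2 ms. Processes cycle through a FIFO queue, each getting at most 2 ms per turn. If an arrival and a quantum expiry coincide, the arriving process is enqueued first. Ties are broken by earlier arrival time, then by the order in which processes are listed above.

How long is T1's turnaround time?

6

Schedule: | idle 0-1 | T1 1-3 | T2 3-5 | T1 5-7 | T3 7-9 | T2 9-11 | T3 11-13 | T2 13-15 | T3 15-16 | T2 16-17 |
Completion: T1=7  T2=17  T3=16
Turnaround (C−A): T1=6  T2=15  T3=12
Turnaround(T1) = completion − arrival = 7 − 1 = 6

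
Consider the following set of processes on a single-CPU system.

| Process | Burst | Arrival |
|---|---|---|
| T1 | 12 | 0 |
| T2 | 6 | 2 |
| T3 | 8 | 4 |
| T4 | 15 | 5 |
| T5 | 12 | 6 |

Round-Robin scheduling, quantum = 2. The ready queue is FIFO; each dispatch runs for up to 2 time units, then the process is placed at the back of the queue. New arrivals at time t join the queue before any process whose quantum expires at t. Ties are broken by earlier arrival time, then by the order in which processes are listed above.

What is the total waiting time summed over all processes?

131

Timeline: | T1 0-2 | T2 2-4 | T1 4-6 | T3 6-8 | T2 8-10 | T4 10-12 | T5 12-14 | T1 14-16 | T3 16-18 | T2 18-20 | T4 20-22 | T5 22-24 | T1 24-26 | T3 26-28 | T4 28-30 | T5 30-32 | T1 32-34 | T3 34-36 | T4 36-38 | T5 38-40 | T1 40-42 | T4 42-44 | T5 44-46 | T4 46-48 | T5 48-50 | T4 50-53 |
Completion: T1=42  T2=20  T3=36  T4=53  T5=50
Turnaround (C−A): T1=42  T2=18  T3=32  T4=48  T5=44
Waiting = turnaround − burst: T1=30, T2=12, T3=24, T4=33, T5=32
Total waiting = 30 + 12 + 24 + 33 + 32 = 131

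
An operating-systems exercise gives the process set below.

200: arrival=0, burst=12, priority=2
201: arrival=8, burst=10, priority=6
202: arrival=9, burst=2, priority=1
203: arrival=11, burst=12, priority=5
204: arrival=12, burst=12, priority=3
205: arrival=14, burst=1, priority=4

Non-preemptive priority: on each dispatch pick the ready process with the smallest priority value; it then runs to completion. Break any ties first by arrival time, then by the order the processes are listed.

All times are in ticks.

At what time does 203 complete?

39

Timeline: | 200 0-12 | 202 12-14 | 204 14-26 | 205 26-27 | 203 27-39 | 201 39-49 |
Completion: 200=12  201=49  202=14  203=39  204=26  205=27
Turnaround (C−A): 200=12  201=41  202=5  203=28  204=14  205=13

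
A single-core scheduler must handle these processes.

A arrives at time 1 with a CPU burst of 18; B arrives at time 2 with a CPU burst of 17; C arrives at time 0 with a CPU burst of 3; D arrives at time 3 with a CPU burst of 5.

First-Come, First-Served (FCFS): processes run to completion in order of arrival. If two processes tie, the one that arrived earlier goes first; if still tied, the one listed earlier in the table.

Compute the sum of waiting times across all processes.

56

Gantt: | C 0-3 | A 3-21 | B 21-38 | D 38-43 |
Completion: A=21  B=38  C=3  D=43
Waiting = turnaround − burst: A=2, B=19, C=0, D=35
Total waiting = 2 + 19 + 0 + 35 = 56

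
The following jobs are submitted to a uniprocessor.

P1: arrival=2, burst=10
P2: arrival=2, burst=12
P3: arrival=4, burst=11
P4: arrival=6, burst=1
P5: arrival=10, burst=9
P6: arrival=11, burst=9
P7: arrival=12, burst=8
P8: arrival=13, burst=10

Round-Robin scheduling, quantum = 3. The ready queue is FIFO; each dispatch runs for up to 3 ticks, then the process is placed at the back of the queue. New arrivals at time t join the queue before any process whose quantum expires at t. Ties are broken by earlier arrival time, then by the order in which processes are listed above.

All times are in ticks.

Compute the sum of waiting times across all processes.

329

Schedule: | idle 0-2 | P1 2-5 | P2 5-8 | P3 8-11 | P1 11-14 | P4 14-15 | P2 15-18 | P5 18-21 | P6 21-24 | P3 24-27 | P7 27-30 | P8 30-33 | P1 33-36 | P2 36-39 | P5 39-42 | P6 42-45 | P3 45-48 | P7 48-51 | P8 51-54 | P1 54-55 | P2 55-58 | P5 58-61 | P6 61-64 | P3 64-66 | P7 66-68 | P8 68-72 |
Completion: P1=55  P2=58  P3=66  P4=15  P5=61  P6=64  P7=68  P8=72
Turnaround (C−A): P1=53  P2=56  P3=62  P4=9  P5=51  P6=53  P7=56  P8=59
Waiting = turnaround − burst: P1=43, P2=44, P3=51, P4=8, P5=42, P6=44, P7=48, P8=49
Total waiting = 43 + 44 + 51 + 8 + 42 + 44 + 48 + 49 = 329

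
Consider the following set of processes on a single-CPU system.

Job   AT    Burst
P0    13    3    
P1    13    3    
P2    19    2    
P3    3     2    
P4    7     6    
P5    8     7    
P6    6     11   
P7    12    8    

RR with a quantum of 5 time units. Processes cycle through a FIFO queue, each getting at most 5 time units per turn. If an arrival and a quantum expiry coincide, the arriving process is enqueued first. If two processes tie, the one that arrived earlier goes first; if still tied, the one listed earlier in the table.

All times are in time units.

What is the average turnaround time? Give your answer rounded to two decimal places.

Timeline: | idle 0-3 | P3 3-5 | idle 5-6 | P6 6-11 | P4 11-16 | P5 16-21 | P6 21-26 | P7 26-31 | P0 31-34 | P1 34-37 | P4 37-38 | P2 38-40 | P5 40-42 | P6 42-43 | P7 43-46 |
Completion: P0=34  P1=37  P2=40  P3=5  P4=38  P5=42  P6=43  P7=46
Turnaround times: P0=21, P1=24, P2=21, P3=2, P4=31, P5=34, P6=37, P7=34
Average turnaround = (21+24+21+2+31+34+37+34) / 8 = 204/8 = 25.50

25.50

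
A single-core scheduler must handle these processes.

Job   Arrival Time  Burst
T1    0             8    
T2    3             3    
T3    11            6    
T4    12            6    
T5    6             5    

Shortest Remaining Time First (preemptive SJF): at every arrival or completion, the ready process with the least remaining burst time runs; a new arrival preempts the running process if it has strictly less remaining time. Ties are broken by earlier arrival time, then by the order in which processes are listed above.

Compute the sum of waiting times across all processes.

Timeline: | T1 0-3 | T2 3-6 | T1 6-11 | T5 11-16 | T3 16-22 | T4 22-28 |
Completion: T1=11  T2=6  T3=22  T4=28  T5=16
Waiting = turnaround − burst: T1=3, T2=0, T3=5, T4=10, T5=5
Total waiting = 3 + 0 + 5 + 10 + 5 = 23

23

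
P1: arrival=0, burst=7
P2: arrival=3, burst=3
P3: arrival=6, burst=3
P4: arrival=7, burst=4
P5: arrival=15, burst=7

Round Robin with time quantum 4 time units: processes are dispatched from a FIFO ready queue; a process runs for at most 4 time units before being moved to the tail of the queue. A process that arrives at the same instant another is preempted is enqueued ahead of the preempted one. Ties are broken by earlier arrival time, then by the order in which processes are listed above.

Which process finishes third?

Gantt: | P1 0-4 | P2 4-7 | P1 7-10 | P3 10-13 | P4 13-17 | P5 17-24 |
Completion: P1=10  P2=7  P3=13  P4=17  P5=24
Turnaround (C−A): P1=10  P2=4  P3=7  P4=10  P5=9
Finish order: P2 → P1 → P3 → P4 → P5

P3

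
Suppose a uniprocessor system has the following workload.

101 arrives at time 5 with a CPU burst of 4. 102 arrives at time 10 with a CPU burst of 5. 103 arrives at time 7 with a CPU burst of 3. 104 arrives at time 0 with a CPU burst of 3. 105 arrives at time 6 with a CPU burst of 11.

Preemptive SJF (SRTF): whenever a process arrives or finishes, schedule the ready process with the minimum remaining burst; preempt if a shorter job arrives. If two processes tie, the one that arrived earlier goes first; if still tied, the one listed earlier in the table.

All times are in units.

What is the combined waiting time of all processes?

Timeline: | 104 0-3 | idle 3-5 | 101 5-9 | 103 9-12 | 102 12-17 | 105 17-28 |
Completion: 101=9  102=17  103=12  104=3  105=28
Waiting = turnaround − burst: 101=0, 102=2, 103=2, 104=0, 105=11
Total waiting = 0 + 2 + 2 + 0 + 11 = 15

15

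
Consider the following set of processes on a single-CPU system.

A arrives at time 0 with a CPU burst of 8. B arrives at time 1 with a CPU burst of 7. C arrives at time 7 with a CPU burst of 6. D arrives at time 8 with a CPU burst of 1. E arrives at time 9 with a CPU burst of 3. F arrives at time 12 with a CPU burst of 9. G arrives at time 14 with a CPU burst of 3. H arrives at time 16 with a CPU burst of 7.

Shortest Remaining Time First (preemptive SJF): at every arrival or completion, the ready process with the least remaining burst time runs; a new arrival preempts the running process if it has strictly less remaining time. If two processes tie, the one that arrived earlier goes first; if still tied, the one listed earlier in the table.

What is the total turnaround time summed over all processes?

Gantt: | A 0-8 | D 8-9 | E 9-12 | C 12-14 | G 14-17 | C 17-21 | B 21-28 | H 28-35 | F 35-44 |
Completion: A=8  B=28  C=21  D=9  E=12  F=44  G=17  H=35
Turnaround = completion − arrival: A=8, B=27, C=14, D=1, E=3, F=32, G=3, H=19
Total turnaround = 8 + 27 + 14 + 1 + 3 + 32 + 3 + 19 = 107

107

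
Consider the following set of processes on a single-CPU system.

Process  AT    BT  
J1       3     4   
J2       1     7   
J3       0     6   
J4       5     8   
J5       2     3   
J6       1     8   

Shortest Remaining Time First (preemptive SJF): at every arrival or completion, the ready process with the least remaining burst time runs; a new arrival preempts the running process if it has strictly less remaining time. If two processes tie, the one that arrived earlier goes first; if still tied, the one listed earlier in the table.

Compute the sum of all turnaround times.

Gantt: | J3 0-2 | J5 2-5 | J3 5-9 | J1 9-13 | J2 13-20 | J6 20-28 | J4 28-36 |
Completion: J1=13  J2=20  J3=9  J4=36  J5=5  J6=28
Turnaround (C−A): J1=10  J2=19  J3=9  J4=31  J5=3  J6=27
Turnaround = completion − arrival: J1=10, J2=19, J3=9, J4=31, J5=3, J6=27
Total turnaround = 10 + 19 + 9 + 31 + 3 + 27 = 99

99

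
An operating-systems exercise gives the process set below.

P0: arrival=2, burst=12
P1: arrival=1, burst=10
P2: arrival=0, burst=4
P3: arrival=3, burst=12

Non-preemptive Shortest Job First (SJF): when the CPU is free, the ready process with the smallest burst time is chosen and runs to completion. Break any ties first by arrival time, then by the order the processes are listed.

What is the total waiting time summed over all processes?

Schedule: | P2 0-4 | P1 4-14 | P0 14-26 | P3 26-38 |
Completion: P0=26  P1=14  P2=4  P3=38
Turnaround (C−A): P0=24  P1=13  P2=4  P3=35
Waiting = turnaround − burst: P0=12, P1=3, P2=0, P3=23
Total waiting = 12 + 3 + 0 + 23 = 38

38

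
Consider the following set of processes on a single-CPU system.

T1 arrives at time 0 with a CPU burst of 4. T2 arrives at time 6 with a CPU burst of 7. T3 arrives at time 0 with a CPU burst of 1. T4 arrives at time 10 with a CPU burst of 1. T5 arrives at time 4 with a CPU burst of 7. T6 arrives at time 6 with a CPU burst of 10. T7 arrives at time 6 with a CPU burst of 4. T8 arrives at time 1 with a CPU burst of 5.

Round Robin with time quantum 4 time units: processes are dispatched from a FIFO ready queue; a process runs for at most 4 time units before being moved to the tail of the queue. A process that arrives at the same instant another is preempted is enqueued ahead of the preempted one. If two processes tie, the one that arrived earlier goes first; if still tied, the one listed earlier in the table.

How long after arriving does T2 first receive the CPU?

Timeline: | T1 0-4 | T3 4-5 | T8 5-9 | T5 9-13 | T2 13-17 | T6 17-21 | T7 21-25 | T8 25-26 | T4 26-27 | T5 27-30 | T2 30-33 | T6 33-39 |
Completion: T1=4  T2=33  T3=5  T4=27  T5=30  T6=39  T7=25  T8=26
Turnaround (C−A): T1=4  T2=27  T3=5  T4=17  T5=26  T6=33  T7=19  T8=25
Response(T2) = first start − arrival = 13 − 6 = 7

7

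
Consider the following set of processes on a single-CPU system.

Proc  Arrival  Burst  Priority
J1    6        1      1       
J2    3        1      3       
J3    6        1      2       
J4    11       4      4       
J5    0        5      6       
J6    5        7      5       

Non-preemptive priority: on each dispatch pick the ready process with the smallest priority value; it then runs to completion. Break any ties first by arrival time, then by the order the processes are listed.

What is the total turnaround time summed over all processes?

Schedule: | J5 0-5 | J2 5-6 | J1 6-7 | J3 7-8 | J6 8-15 | J4 15-19 |
Completion: J1=7  J2=6  J3=8  J4=19  J5=5  J6=15
Turnaround (C−A): J1=1  J2=3  J3=2  J4=8  J5=5  J6=10
Turnaround = completion − arrival: J1=1, J2=3, J3=2, J4=8, J5=5, J6=10
Total turnaround = 1 + 3 + 2 + 8 + 5 + 10 = 29

29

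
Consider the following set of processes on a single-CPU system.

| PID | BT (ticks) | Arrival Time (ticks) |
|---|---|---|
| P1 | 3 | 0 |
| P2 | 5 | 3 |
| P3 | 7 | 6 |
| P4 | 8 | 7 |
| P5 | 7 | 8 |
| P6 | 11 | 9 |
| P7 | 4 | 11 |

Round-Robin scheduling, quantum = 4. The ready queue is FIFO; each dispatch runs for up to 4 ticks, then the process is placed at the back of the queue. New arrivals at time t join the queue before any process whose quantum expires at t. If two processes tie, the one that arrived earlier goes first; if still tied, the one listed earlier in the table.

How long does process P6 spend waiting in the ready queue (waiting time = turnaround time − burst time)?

25

Timeline: | P1 0-3 | P2 3-7 | P3 7-11 | P4 11-15 | P2 15-16 | P5 16-20 | P6 20-24 | P7 24-28 | P3 28-31 | P4 31-35 | P5 35-38 | P6 38-45 |
Completion: P1=3  P2=16  P3=31  P4=35  P5=38  P6=45  P7=28
Turnaround (C−A): P1=3  P2=13  P3=25  P4=28  P5=30  P6=36  P7=17
Waiting(P6) = turnaround − burst = 36 − 11 = 25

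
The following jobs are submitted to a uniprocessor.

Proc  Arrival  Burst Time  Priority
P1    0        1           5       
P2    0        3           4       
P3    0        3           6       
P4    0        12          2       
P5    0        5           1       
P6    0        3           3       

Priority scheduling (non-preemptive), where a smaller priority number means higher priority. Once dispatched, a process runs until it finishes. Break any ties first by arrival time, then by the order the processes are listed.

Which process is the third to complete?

P6

Gantt: | P5 0-5 | P4 5-17 | P6 17-20 | P2 20-23 | P1 23-24 | P3 24-27 |
Completion: P1=24  P2=23  P3=27  P4=17  P5=5  P6=20
Turnaround (C−A): P1=24  P2=23  P3=27  P4=17  P5=5  P6=20
Finish order: P5 → P4 → P6 → P2 → P1 → P3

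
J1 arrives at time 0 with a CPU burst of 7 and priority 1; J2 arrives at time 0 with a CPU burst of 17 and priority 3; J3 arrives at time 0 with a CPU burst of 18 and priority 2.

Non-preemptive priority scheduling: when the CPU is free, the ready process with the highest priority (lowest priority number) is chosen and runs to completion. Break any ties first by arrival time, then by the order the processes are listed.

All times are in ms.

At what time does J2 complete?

42

Schedule: | J1 0-7 | J3 7-25 | J2 25-42 |
Completion: J1=7  J2=42  J3=25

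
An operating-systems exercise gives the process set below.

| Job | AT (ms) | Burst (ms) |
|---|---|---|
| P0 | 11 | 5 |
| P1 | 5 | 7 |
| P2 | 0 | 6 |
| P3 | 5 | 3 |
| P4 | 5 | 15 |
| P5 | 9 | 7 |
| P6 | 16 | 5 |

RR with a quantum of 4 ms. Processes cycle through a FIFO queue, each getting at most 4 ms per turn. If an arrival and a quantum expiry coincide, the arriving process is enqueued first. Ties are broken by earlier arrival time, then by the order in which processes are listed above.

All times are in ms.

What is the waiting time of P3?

5

Timeline: | P2 0-6 | P1 6-10 | P3 10-13 | P4 13-17 | P5 17-21 | P1 21-24 | P0 24-28 | P6 28-32 | P4 32-36 | P5 36-39 | P0 39-40 | P6 40-41 | P4 41-48 |
Completion: P0=40  P1=24  P2=6  P3=13  P4=48  P5=39  P6=41
Turnaround (C−A): P0=29  P1=19  P2=6  P3=8  P4=43  P5=30  P6=25
Waiting(P3) = turnaround − burst = 8 − 3 = 5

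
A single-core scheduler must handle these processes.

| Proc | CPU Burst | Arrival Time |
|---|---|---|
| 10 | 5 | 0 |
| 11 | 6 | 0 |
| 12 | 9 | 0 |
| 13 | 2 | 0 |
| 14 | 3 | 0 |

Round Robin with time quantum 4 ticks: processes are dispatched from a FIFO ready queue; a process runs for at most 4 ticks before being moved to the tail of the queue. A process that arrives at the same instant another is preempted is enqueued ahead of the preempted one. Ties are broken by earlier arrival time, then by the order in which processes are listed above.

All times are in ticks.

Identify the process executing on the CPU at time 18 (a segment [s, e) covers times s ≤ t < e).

11

Gantt: | 10 0-4 | 11 4-8 | 12 8-12 | 13 12-14 | 14 14-17 | 10 17-18 | 11 18-20 | 12 20-25 |
Completion: 10=18  11=20  12=25  13=14  14=17
Turnaround (C−A): 10=18  11=20  12=25  13=14  14=17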